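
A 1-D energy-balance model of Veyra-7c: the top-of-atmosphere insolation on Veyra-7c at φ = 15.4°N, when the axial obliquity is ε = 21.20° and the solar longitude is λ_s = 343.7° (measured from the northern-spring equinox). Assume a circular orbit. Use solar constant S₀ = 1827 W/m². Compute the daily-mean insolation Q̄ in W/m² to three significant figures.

Solar declination: sin δ = sin ε · sin λ_s = sin 21.20° × sin 343.7° = -0.10150, so δ = -5.825°.
cos H₀ = −tan(+15.4°) tan(-5.825°) = 0.0281, H₀ = 1.5427 rad.
Bracket: H₀ sin φ sin δ + cos φ cos δ sin H₀ = 1.5427×0.26556×-0.10150 + 0.96410×0.99484×0.99961 = -0.041582 + 0.958751 = 0.917169.
Q̄ = (S₀/π) × [bracket] = (1827/π) × 0.917169 = 533.4 W/m².

Q̄ ≈ 533 W/m²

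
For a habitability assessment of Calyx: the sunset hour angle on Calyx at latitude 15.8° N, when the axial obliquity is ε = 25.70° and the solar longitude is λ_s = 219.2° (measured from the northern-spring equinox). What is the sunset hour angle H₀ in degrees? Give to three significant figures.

Solar declination: sin δ = sin ε · sin λ_s = sin 25.70° × sin 219.2° = -0.27409, so δ = -15.908°.
cos H₀ = −tan φ · tan δ = −tan(+15.8°) × tan(-15.908°) = 0.0806, so H₀ = 1.4901 rad = 85.37°.

H₀ = 85.4°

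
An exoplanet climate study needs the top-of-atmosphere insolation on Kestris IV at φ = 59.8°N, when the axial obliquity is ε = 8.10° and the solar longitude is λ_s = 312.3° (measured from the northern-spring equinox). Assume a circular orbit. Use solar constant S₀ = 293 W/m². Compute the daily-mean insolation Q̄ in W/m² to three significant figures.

Solar declination: sin δ = sin ε · sin λ_s = sin 8.10° × sin 312.3° = -0.10421, so δ = -5.982°.
cos H₀ = −tan(+59.8°) tan(-5.982°) = 0.1800, H₀ = 1.3898 rad.
Bracket: H₀ sin φ sin δ + cos φ cos δ sin H₀ = 1.3898×0.86427×-0.10421 + 0.50302×0.99455×0.98366 = -0.125173 + 0.492104 = 0.366931.
Q̄ = (S₀/π) × [bracket] = (293/π) × 0.366931 = 34.22 W/m².

Q̄ ≈ 34.2 W/m²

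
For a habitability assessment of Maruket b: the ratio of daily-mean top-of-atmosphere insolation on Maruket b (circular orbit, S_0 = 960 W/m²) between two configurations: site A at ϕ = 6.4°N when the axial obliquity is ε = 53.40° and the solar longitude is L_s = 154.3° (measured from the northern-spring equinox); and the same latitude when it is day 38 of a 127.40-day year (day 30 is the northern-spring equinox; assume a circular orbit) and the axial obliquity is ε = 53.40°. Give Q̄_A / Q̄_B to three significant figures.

— Configuration A (ϕ=+6.4°):
Solar declination: sin δ = sin ε · sin L_s = sin 53.40° × sin 154.3° = 0.34815, so δ = +20.374°.
cos h₀ = −tan(+6.4°) tan(+20.374°) = -0.0417, h₀ = 1.6125 rad.
Bracket: h₀ sin ϕ sin δ + cos ϕ cos δ sin h₀ = 1.6125×0.11147×0.34815 + 0.99377×0.93744×0.99913 = 0.062578 + 0.930789 = 0.993367.
Q̄ = (S_0/π) × [bracket] = (960/π) × 0.993367 = 303.55 W/m².
— Configuration B (ϕ=+6.4°):
Solar longitude: L_s = 360° × (38 − 30)/127.40 = 22.606°.
sin δ = sin 53.40° × sin 22.606° = 0.30860, so δ = +17.975°.
cos h₀ = −tan(+6.4°) tan(+17.975°) = -0.0364, h₀ = 1.6072 rad.
Bracket: h₀ sin ϕ sin δ + cos ϕ cos δ sin h₀ = 1.6072×0.11147×0.30860 + 0.99377×0.95119×0.99934 = 0.055287 + 0.944640 = 0.999927.
Q̄ = (S_0/π) × [bracket] = (960/π) × 0.999927 = 305.56 W/m².
Ratio Q̄_A / Q̄_B = 303.55 / 305.56 = 0.9934.

Q̄_A / Q̄_B ≈ 0.993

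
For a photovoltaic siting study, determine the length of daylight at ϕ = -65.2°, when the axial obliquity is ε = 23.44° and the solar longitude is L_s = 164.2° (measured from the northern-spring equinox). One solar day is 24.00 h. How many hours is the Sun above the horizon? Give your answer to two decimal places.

Solar declination: sin δ = sin ε · sin L_s = sin 23.44° × sin 164.2° = 0.10831, so δ = +6.218°.
cos h₀ = −tan ϕ · tan δ = −tan(-65.2°) × tan(+6.218°) = 0.2358, so h₀ = 1.3328 rad = 76.36°.
Daylight = 2h₀/(2π) × 24.00 h = (1.3328/π) × 24.00 = 10.18 h.

10.18 h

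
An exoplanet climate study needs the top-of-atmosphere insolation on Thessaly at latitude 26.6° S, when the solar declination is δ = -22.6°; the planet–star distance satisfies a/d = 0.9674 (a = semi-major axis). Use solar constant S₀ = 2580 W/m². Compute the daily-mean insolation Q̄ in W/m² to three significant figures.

cos H₀ = −tan(-26.6°) tan(-22.600°) = -0.2084, H₀ = 1.7808 rad.
Bracket: H₀ sin φ sin δ + cos φ cos δ sin H₀ = 1.7808×-0.44776×-0.38430 + 0.89415×0.92321×0.97803 = 0.306430 + 0.807352 = 1.113782.
Inverse-square distance factor (a/d)² = 0.9674² = 0.935863.
Q̄ = (S₀/π) × 0.935863 × [bracket] = (2580/π) × 0.935863 × 1.113782 = 856.0 W/m².

Q̄ ≈ 856 W/m²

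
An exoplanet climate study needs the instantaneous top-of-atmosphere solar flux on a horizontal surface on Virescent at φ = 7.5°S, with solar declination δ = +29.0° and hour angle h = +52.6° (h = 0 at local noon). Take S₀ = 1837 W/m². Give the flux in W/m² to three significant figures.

cos θ_z = sin φ sin δ + cos φ cos δ cos h = -0.063280 + 0.526678 = 0.463398.
Flux = S₀ · cos θ_z = 1837 × 0.463398 = 851.3 W/m².

851 W/m²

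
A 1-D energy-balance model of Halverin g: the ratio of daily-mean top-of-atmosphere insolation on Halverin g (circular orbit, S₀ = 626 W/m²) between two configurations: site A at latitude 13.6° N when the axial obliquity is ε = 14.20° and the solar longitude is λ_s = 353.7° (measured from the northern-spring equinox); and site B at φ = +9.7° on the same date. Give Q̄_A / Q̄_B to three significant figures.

— Configuration A (φ=+13.6°):
Solar declination: sin δ = sin ε · sin λ_s = sin 14.20° × sin 353.7° = -0.02692, so δ = -1.543°.
cos H₀ = −tan(+13.6°) tan(-1.543°) = 0.0065, H₀ = 1.5643 rad.
Bracket: H₀ sin φ sin δ + cos φ cos δ sin H₀ = 1.5643×0.23514×-0.02692 + 0.97196×0.99964×0.99998 = -0.009902 + 0.971591 = 0.961689.
Q̄ = (S₀/π) × [bracket] = (626/π) × 0.961689 = 191.63 W/m².
— Configuration B (φ=+9.7°):
cos H₀ = −tan(+9.7°) tan(-1.543°) = 0.0046, H₀ = 1.5662 rad.
Bracket: H₀ sin φ sin δ + cos φ cos δ sin H₀ = 1.5662×0.16849×-0.02692 + 0.98570×0.99964×0.99999 = -0.007104 + 0.985335 = 0.978231.
Q̄ = (S₀/π) × [bracket] = (626/π) × 0.978231 = 194.92 W/m².
Ratio Q̄_A / Q̄_B = 191.63 / 194.92 = 0.9831.

Q̄_A / Q̄_B ≈ 0.983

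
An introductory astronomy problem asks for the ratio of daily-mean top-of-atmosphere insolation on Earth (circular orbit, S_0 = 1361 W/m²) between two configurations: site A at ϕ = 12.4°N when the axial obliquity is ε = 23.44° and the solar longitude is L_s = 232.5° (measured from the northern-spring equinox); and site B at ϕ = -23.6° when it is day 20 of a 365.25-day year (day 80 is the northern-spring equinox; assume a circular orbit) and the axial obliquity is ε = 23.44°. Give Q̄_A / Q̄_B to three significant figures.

Q̄_A / Q̄_B ≈ 0.757

— Configuration A (ϕ=+12.4°):
Solar declination: sin δ = sin ε · sin L_s = sin 23.44° × sin 232.5° = -0.31559, so δ = -18.396°.
cos h₀ = −tan(+12.4°) tan(-18.396°) = 0.0731, h₀ = 1.4976 rad.
Bracket: h₀ sin ϕ sin δ + cos ϕ cos δ sin h₀ = 1.4976×0.21474×-0.31559 + 0.97667×0.94890×0.99732 = -0.101492 + 0.924278 = 0.822786.
Q̄ = (S_0/π) × [bracket] = (1361/π) × 0.822786 = 356.45 W/m².
— Configuration B (ϕ=-23.6°):
Solar longitude: L_s = 360° × (20 − 80)/365.25 = -59.138°, i.e. -59.138° + 360° = 300.862°.
sin δ = sin 23.44° × sin 300.862° = -0.34146, so δ = -19.966°.
cos h₀ = −tan(-23.6°) tan(-19.966°) = -0.1587, h₀ = 1.7302 rad.
Bracket: h₀ sin ϕ sin δ + cos ϕ cos δ sin h₀ = 1.7302×-0.40035×-0.34146 + 0.91636×0.93990×0.98732 = 0.236524 + 0.850366 = 1.086890.
Q̄ = (S_0/π) × [bracket] = (1361/π) × 1.086890 = 470.86 W/m².
Ratio Q̄_A / Q̄_B = 356.45 / 470.86 = 0.7570.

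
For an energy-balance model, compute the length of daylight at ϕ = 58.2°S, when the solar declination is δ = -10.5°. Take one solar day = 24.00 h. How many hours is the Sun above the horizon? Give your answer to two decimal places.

cos h₀ = −tan ϕ · tan δ = −tan(-58.2°) × tan(-10.500°) = -0.2989, so h₀ = 1.8744 rad = 107.39°.
Daylight = 2h₀/(2π) × 24.00 h = (1.8744/π) × 24.00 = 14.32 h.

14.32 h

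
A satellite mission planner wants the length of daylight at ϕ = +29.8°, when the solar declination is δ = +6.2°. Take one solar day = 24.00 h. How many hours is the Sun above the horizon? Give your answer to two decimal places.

cos h₀ = −tan ϕ · tan δ = −tan(+29.8°) × tan(+6.200°) = -0.0622, so h₀ = 1.6331 rad = 93.57°.
Daylight = 2h₀/(2π) × 24.00 h = (1.6331/π) × 24.00 = 12.48 h.

12.48 h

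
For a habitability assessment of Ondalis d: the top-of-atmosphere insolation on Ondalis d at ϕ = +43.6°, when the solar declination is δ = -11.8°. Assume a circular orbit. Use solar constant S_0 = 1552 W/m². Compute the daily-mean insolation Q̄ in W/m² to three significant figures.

Q̄ ≈ 248 W/m²

cos h₀ = −tan(+43.6°) tan(-11.800°) = 0.1989, h₀ = 1.3705 rad.
Bracket: h₀ sin ϕ sin δ + cos ϕ cos δ sin h₀ = 1.3705×0.68962×-0.20450 + 0.72417×0.97887×0.98001 = -0.193278 + 0.694698 = 0.501420.
Q̄ = (S_0/π) × [bracket] = (1552/π) × 0.501420 = 247.7 W/m².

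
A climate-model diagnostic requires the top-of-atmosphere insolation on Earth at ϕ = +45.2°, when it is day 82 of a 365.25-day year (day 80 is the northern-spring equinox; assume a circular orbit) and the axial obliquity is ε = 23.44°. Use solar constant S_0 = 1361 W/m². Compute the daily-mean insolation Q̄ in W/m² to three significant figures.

Q̄ ≈ 312 W/m²

Solar longitude: L_s = 360° × (82 − 80)/365.25 = 1.971°.
sin δ = sin 23.44° × sin 1.971° = 0.01368, so δ = +0.784°.
cos h₀ = −tan(+45.2°) tan(+0.784°) = -0.0138, h₀ = 1.5846 rad.
Bracket: h₀ sin ϕ sin δ + cos ϕ cos δ sin h₀ = 1.5846×0.70957×0.01368 + 0.70463×0.99991×0.99991 = 0.015382 + 0.704503 = 0.719885.
Q̄ = (S_0/π) × [bracket] = (1361/π) × 0.719885 = 311.9 W/m².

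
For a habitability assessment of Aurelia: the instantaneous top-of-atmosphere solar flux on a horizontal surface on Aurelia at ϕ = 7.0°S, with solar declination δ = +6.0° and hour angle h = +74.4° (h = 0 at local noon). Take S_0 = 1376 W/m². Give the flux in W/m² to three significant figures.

348 W/m²

cos θ_z = sin ϕ sin δ + cos ϕ cos δ cos h = -0.012739 + 0.265453 = 0.252714.
Flux = S_0 · cos θ_z = 1376 × 0.252714 = 347.7 W/m².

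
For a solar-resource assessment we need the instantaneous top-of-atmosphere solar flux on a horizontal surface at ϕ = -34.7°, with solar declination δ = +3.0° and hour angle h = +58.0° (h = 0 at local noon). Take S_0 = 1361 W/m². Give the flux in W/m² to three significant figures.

552 W/m²

cos θ_z = sin ϕ sin δ + cos ϕ cos δ cos h = -0.029794 + 0.435073 = 0.405279.
Flux = S_0 · cos θ_z = 1361 × 0.405279 = 551.6 W/m².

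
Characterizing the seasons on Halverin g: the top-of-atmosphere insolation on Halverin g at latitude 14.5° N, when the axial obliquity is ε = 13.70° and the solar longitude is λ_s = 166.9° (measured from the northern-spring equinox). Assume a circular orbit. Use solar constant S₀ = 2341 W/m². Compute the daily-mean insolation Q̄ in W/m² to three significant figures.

Solar declination: sin δ = sin ε · sin λ_s = sin 13.70° × sin 166.9° = 0.05368, so δ = +3.077°.
cos H₀ = −tan(+14.5°) tan(+3.077°) = -0.0139, H₀ = 1.5847 rad.
Bracket: H₀ sin φ sin δ + cos φ cos δ sin H₀ = 1.5847×0.25038×0.05368 + 0.96815×0.99856×0.99990 = 0.021299 + 0.966659 = 0.987958.
Q̄ = (S₀/π) × [bracket] = (2341/π) × 0.987958 = 736.2 W/m².

Q̄ ≈ 736 W/m²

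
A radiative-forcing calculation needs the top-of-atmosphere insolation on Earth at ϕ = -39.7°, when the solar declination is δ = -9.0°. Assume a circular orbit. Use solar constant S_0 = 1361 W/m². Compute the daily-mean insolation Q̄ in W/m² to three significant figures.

cos h₀ = −tan(-39.7°) tan(-9.000°) = -0.1315, h₀ = 1.7027 rad.
Bracket: h₀ sin ϕ sin δ + cos ϕ cos δ sin h₀ = 1.7027×-0.63877×-0.15643 + 0.76940×0.98769×0.99132 = 0.170139 + 0.753333 = 0.923472.
Q̄ = (S_0/π) × [bracket] = (1361/π) × 0.923472 = 400.1 W/m².

Q̄ ≈ 400 W/m²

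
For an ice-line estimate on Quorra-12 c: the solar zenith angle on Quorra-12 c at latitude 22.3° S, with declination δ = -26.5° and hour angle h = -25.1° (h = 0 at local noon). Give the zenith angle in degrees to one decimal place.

cos θ_z = sin φ sin δ + cos φ cos δ cos h = 0.169313 + 0.749813 = 0.919126.
θ_z = arccos(0.919126) = 23.2°.

θ_z = 23.2°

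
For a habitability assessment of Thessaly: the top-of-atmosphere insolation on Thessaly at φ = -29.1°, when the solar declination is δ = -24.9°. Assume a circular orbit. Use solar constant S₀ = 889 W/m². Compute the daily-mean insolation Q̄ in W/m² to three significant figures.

Q̄ ≈ 323 W/m²

cos H₀ = −tan(-29.1°) tan(-24.900°) = -0.2584, H₀ = 1.8321 rad.
Bracket: H₀ sin φ sin δ + cos φ cos δ sin H₀ = 1.8321×-0.48634×-0.42104 + 0.87377×0.90704×0.96605 = 0.375157 + 0.765637 = 1.140794.
Q̄ = (S₀/π) × [bracket] = (889/π) × 1.140794 = 322.8 W/m².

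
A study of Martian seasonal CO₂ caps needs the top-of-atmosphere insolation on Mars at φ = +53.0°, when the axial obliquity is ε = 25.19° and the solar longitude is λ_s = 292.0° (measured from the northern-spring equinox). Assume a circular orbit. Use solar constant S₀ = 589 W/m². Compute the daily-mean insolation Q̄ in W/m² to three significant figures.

Solar declination: sin δ = sin ε · sin λ_s = sin 25.19° × sin 292.0° = -0.39463, so δ = -23.243°.
cos H₀ = −tan(+53.0°) tan(-23.243°) = 0.5699, H₀ = 0.9644 rad.
Bracket: H₀ sin φ sin δ + cos φ cos δ sin H₀ = 0.9644×0.79864×-0.39463 + 0.60182×0.91884×0.82168 = -0.303947 + 0.454370 = 0.150423.
Q̄ = (S₀/π) × [bracket] = (589/π) × 0.150423 = 28.20 W/m².

Q̄ ≈ 28.2 W/m²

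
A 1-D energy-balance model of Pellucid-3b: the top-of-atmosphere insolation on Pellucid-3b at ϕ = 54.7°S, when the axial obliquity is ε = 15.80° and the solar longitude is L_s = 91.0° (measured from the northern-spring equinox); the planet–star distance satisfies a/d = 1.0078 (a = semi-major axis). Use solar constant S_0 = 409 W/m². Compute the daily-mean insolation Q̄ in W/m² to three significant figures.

Solar declination: sin δ = sin ε · sin L_s = sin 15.80° × sin 91.0° = 0.27224, so δ = +15.798°.
cos h₀ = −tan(-54.7°) tan(+15.798°) = 0.3996, h₀ = 1.1597 rad.
Bracket: h₀ sin ϕ sin δ + cos ϕ cos δ sin h₀ = 1.1597×-0.81614×0.27224 + 0.57786×0.96223×0.91669 = -0.257669 + 0.509711 = 0.252042.
Inverse-square distance factor (a/d)² = 1.0078² = 1.015661.
Q̄ = (S_0/π) × 1.015661 × [bracket] = (409/π) × 1.015661 × 0.252042 = 33.33 W/m².

Q̄ ≈ 33.3 W/m²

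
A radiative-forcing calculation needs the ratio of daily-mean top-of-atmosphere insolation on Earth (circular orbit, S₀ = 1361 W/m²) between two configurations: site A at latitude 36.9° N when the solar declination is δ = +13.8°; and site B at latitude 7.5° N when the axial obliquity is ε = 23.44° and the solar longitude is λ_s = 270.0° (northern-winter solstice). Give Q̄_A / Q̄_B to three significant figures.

Q̄_A / Q̄_B ≈ 1.22

— Configuration A (φ=+36.9°):
cos H₀ = −tan(+36.9°) tan(+13.800°) = -0.1844, H₀ = 1.7563 rad.
Bracket: H₀ sin φ sin δ + cos φ cos δ sin H₀ = 1.7563×0.60042×0.23853 + 0.79968×0.97113×0.98285 = 0.251534 + 0.763275 = 1.014809.
Q̄ = (S₀/π) × [bracket] = (1361/π) × 1.014809 = 439.64 W/m².
— Configuration B (φ=+7.5°):
Solar declination: sin δ = sin ε · sin λ_s = sin 23.44° × sin 270.0° = -0.39779, so δ = -23.440°.
cos H₀ = −tan(+7.5°) tan(-23.440°) = 0.0571, H₀ = 1.5137 rad.
Bracket: H₀ sin φ sin δ + cos φ cos δ sin H₀ = 1.5137×0.13053×-0.39779 + 0.99144×0.91748×0.99837 = -0.078597 + 0.908144 = 0.829547.
Q̄ = (S₀/π) × [bracket] = (1361/π) × 0.829547 = 359.38 W/m².
Ratio Q̄_A / Q̄_B = 439.64 / 359.38 = 1.223.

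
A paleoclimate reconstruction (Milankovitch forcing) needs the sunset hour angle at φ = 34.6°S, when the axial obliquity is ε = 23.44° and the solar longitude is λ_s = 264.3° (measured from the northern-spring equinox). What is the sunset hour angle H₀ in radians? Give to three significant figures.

Solar declination: sin δ = sin ε · sin λ_s = sin 23.44° × sin 264.3° = -0.39582, so δ = -23.317°.
cos H₀ = −tan φ · tan δ = −tan(-34.6°) × tan(-23.317°) = -0.2973, so H₀ = 1.8727 rad = 107.30°.

H₀ = 1.87 rad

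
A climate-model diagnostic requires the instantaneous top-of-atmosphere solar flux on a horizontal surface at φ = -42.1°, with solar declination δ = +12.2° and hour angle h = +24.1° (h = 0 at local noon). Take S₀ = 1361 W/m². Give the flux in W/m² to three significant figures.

708 W/m²

cos θ_z = sin φ sin δ + cos φ cos δ cos h = -0.141678 + 0.662005 = 0.520327.
Flux = S₀ · cos θ_z = 1361 × 0.520327 = 708.2 W/m².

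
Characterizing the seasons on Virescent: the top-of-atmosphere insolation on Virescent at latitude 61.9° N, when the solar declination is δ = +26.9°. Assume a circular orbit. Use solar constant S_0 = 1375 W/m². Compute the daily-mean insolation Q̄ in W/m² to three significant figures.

Q̄ ≈ 551 W/m²

cos h₀ = −tan(+61.9°) tan(+26.900°) = -0.9501, h₀ = 2.8245 rad.
Bracket: h₀ sin ϕ sin δ + cos ϕ cos δ sin h₀ = 2.8245×0.88213×0.45243 + 0.47101×0.89180×0.31182 = 1.127264 + 0.130979 = 1.258243.
Q̄ = (S_0/π) × [bracket] = (1375/π) × 1.258243 = 550.7 W/m².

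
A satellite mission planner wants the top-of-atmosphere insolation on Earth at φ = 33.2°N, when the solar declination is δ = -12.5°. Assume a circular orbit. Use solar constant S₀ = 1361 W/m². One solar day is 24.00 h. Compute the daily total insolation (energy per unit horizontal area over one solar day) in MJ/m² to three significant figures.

cos H₀ = −tan(+33.2°) tan(-12.500°) = 0.1451, H₀ = 1.4252 rad.
Bracket: H₀ sin φ sin δ + cos φ cos δ sin H₀ = 1.4252×0.54756×-0.21644 + 0.83676×0.97630×0.98942 = -0.168906 + 0.808286 = 0.639380.
Q̄ = (S₀/π) × [bracket] = (1361/π) × 0.639380 = 276.99 W/m².
Daily total = Q̄ × 24.00 h × 3600 s/h = 276.99 × 24.00 × 3600 / 10⁶ = 23.93 MJ/m².

23.9 MJ/m²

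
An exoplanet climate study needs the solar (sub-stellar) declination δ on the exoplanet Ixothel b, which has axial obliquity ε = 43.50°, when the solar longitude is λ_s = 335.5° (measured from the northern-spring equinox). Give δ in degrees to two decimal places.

δ = -16.59°

sin δ = sin ε · sin λ_s = sin 43.50° × sin 335.5° = -0.285456.
δ = arcsin(-0.285456) = -16.59°.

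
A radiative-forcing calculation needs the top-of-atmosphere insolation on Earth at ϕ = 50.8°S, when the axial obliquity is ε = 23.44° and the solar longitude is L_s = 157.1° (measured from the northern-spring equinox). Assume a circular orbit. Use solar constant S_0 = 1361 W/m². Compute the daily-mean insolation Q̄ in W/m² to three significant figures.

Q̄ ≈ 194 W/m²

Solar declination: sin δ = sin ε · sin L_s = sin 23.44° × sin 157.1° = 0.15479, so δ = +8.905°.
cos h₀ = −tan(-50.8°) tan(+8.905°) = 0.1921, h₀ = 1.3775 rad.
Bracket: h₀ sin ϕ sin δ + cos ϕ cos δ sin h₀ = 1.3775×-0.77494×0.15479 + 0.63203×0.98795×0.98137 = -0.165235 + 0.612781 = 0.447546.
Q̄ = (S_0/π) × [bracket] = (1361/π) × 0.447546 = 193.9 W/m².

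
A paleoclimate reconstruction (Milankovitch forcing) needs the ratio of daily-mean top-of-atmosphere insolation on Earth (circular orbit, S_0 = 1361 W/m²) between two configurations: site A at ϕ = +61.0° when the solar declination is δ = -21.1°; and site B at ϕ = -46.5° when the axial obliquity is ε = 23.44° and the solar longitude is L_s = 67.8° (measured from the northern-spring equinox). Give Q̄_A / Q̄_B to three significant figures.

— Configuration A (ϕ=+61.0°):
cos h₀ = −tan(+61.0°) tan(-21.100°) = 0.6961, h₀ = 0.8008 rad.
Bracket: h₀ sin ϕ sin δ + cos ϕ cos δ sin h₀ = 0.8008×0.87462×-0.36000 + 0.48481×0.93295×0.71792 = -0.252142 + 0.324718 = 0.072576.
Q̄ = (S_0/π) × [bracket] = (1361/π) × 0.072576 = 31.441 W/m².
— Configuration B (ϕ=-46.5°):
Solar declination: sin δ = sin ε · sin L_s = sin 23.44° × sin 67.8° = 0.36830, so δ = +21.611°.
cos h₀ = −tan(-46.5°) tan(+21.611°) = 0.4175, h₀ = 1.1402 rad.
Bracket: h₀ sin ϕ sin δ + cos ϕ cos δ sin h₀ = 1.1402×-0.72537×0.36830 + 0.68835×0.92971×0.90870 = -0.304609 + 0.581537 = 0.276928.
Q̄ = (S_0/π) × [bracket] = (1361/π) × 0.276928 = 119.97 W/m².
Ratio Q̄_A / Q̄_B = 31.441 / 119.97 = 0.2621.

Q̄_A / Q̄_B ≈ 0.262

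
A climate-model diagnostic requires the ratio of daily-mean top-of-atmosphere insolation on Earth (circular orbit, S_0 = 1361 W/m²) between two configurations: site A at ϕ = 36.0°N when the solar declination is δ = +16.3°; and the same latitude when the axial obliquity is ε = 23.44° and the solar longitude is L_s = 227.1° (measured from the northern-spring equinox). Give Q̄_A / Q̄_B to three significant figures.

Q̄_A / Q̄_B ≈ 2.01

— Configuration A (ϕ=+36.0°):
cos h₀ = −tan(+36.0°) tan(+16.300°) = -0.2125, h₀ = 1.7849 rad.
Bracket: h₀ sin ϕ sin δ + cos ϕ cos δ sin h₀ = 1.7849×0.58779×0.28067 + 0.80902×0.95981×0.97717 = 0.294464 + 0.758778 = 1.053242.
Q̄ = (S_0/π) × [bracket] = (1361/π) × 1.053242 = 456.29 W/m².
— Configuration B (ϕ=+36.0°):
Solar declination: sin δ = sin ε · sin L_s = sin 23.44° × sin 227.1° = -0.29140, so δ = -16.942°.
cos h₀ = −tan(+36.0°) tan(-16.942°) = 0.2213, h₀ = 1.3476 rad.
Bracket: h₀ sin ϕ sin δ + cos ϕ cos δ sin h₀ = 1.3476×0.58779×-0.29140 + 0.80902×0.95660×0.97520 = -0.230820 + 0.754716 = 0.523896.
Q̄ = (S_0/π) × [bracket] = (1361/π) × 0.523896 = 226.96 W/m².
Ratio Q̄_A / Q̄_B = 456.29 / 226.96 = 2.010.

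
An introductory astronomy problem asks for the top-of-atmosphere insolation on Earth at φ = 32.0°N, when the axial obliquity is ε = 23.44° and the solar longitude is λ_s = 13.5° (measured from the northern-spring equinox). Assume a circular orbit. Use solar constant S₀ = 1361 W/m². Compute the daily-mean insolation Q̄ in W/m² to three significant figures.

Solar declination: sin δ = sin ε · sin λ_s = sin 23.44° × sin 13.5° = 0.09286, so δ = +5.328°.
cos H₀ = −tan(+32.0°) tan(+5.328°) = -0.0583, H₀ = 1.6291 rad.
Bracket: H₀ sin φ sin δ + cos φ cos δ sin H₀ = 1.6291×0.52992×0.09286 + 0.84805×0.99568×0.99830 = 0.080165 + 0.842951 = 0.923116.
Q̄ = (S₀/π) × [bracket] = (1361/π) × 0.923116 = 399.9 W/m².

Q̄ ≈ 400 W/m²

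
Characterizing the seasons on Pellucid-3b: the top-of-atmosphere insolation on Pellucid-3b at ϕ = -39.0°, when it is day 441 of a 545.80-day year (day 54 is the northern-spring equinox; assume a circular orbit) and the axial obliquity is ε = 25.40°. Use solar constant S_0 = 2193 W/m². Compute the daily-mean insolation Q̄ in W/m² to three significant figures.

Solar longitude: L_s = 360° × (441 − 54)/545.80 = 255.258°.
sin δ = sin 25.40° × sin 255.258° = -0.41482, so δ = -24.508°.
cos h₀ = −tan(-39.0°) tan(-24.508°) = -0.3692, h₀ = 1.9489 rad.
Bracket: h₀ sin ϕ sin δ + cos ϕ cos δ sin h₀ = 1.9489×-0.62932×-0.41482 + 0.77715×0.90991×0.92936 = 0.508769 + 0.657184 = 1.165953.
Q̄ = (S_0/π) × [bracket] = (2193/π) × 1.165953 = 813.9 W/m².

Q̄ ≈ 814 W/m²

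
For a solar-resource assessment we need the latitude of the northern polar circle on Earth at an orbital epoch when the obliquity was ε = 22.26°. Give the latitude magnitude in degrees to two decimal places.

The polar circle is the lowest latitude that experiences at least one full rotation of continuous daylight at the northern-summer solstice; it lies at |φ| = 90° − ε = 90° − 22.26° = 67.74°.

67.74°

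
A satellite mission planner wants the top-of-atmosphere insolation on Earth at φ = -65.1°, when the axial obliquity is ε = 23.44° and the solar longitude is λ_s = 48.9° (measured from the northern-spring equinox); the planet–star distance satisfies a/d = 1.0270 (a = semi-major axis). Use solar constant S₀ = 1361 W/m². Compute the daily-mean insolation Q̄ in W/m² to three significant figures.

Solar declination: sin δ = sin ε · sin λ_s = sin 23.44° × sin 48.9° = 0.29976, so δ = +17.443°.
cos H₀ = −tan(-65.1°) tan(+17.443°) = 0.6769, H₀ = 0.8272 rad.
Bracket: H₀ sin φ sin δ + cos φ cos δ sin H₀ = 0.8272×-0.90704×0.29976 + 0.42104×0.95402×0.73607 = -0.224911 + 0.295665 = 0.070754.
Inverse-square distance factor (a/d)² = 1.0270² = 1.054729.
Q̄ = (S₀/π) × 1.054729 × [bracket] = (1361/π) × 1.054729 × 0.070754 = 32.33 W/m².

Q̄ ≈ 32.3 W/m²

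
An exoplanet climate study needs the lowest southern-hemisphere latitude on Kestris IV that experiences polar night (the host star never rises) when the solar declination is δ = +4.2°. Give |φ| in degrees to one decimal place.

|φ| = 85.8°

Polar night requires cos H₀ = −tan φ tan δ ≥ 1, i.e. tan φ tan δ ≤ −1.
The boundary is |tan φ| · |tan δ| = 1, so |φ| = 90° − |δ| = 90° − 4.2° = 85.8° in the southern hemisphere.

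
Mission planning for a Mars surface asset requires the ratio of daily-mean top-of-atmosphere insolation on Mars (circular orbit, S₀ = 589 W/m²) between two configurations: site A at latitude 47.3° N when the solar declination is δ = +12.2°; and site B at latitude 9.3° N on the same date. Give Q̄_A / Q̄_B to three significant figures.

Q̄_A / Q̄_B ≈ 0.908

— Configuration A (φ=+47.3°):
cos H₀ = −tan(+47.3°) tan(+12.200°) = -0.2343, H₀ = 1.8073 rad.
Bracket: H₀ sin φ sin δ + cos φ cos δ sin H₀ = 1.8073×0.73491×0.21132 + 0.67816×0.97742×0.97216 = 0.280676 + 0.644393 = 0.925069.
Q̄ = (S₀/π) × [bracket] = (589/π) × 0.925069 = 173.44 W/m².
— Configuration B (φ=+9.3°):
cos H₀ = −tan(+9.3°) tan(+12.200°) = -0.0354, H₀ = 1.6062 rad.
Bracket: H₀ sin φ sin δ + cos φ cos δ sin H₀ = 1.6062×0.16160×0.21132 + 0.98686×0.97742×0.99937 = 0.054851 + 0.963969 = 1.018820.
Q̄ = (S₀/π) × [bracket] = (589/π) × 1.018820 = 191.01 W/m².
Ratio Q̄_A / Q̄_B = 173.44 / 191.01 = 0.9080.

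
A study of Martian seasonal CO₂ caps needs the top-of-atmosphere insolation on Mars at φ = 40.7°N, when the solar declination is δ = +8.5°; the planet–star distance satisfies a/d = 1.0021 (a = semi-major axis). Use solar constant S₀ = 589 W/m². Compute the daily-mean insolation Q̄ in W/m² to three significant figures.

cos H₀ = −tan(+40.7°) tan(+8.500°) = -0.1285, H₀ = 1.6997 rad.
Bracket: H₀ sin φ sin δ + cos φ cos δ sin H₀ = 1.6997×0.65210×0.14781 + 0.75813×0.98902×0.99170 = 0.163829 + 0.743582 = 0.907411.
Inverse-square distance factor (a/d)² = 1.0021² = 1.004204.
Q̄ = (S₀/π) × 1.004204 × [bracket] = (589/π) × 1.004204 × 0.907411 = 170.8 W/m².

Q̄ ≈ 171 W/m²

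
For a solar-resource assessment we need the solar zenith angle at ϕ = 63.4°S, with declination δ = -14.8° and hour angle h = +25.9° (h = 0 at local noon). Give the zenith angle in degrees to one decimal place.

θ_z = 51.8°

cos θ_z = sin ϕ sin δ + cos ϕ cos δ cos h = 0.228408 + 0.389422 = 0.617830.
θ_z = arccos(0.617830) = 51.8°.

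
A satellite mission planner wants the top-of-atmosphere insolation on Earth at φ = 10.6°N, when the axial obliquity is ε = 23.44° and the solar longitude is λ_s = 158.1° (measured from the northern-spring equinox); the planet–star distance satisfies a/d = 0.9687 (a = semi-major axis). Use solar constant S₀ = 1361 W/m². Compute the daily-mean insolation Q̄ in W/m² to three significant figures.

Solar declination: sin δ = sin ε · sin λ_s = sin 23.44° × sin 158.1° = 0.14837, so δ = +8.532°.
cos H₀ = −tan(+10.6°) tan(+8.532°) = -0.0281, H₀ = 1.5989 rad.
Bracket: H₀ sin φ sin δ + cos φ cos δ sin H₀ = 1.5989×0.18395×0.14837 + 0.98294×0.98893×0.99961 = 0.043638 + 0.971680 = 1.015318.
Inverse-square distance factor (a/d)² = 0.9687² = 0.938380.
Q̄ = (S₀/π) × 0.938380 × [bracket] = (1361/π) × 0.938380 × 1.015318 = 412.8 W/m².

Q̄ ≈ 413 W/m²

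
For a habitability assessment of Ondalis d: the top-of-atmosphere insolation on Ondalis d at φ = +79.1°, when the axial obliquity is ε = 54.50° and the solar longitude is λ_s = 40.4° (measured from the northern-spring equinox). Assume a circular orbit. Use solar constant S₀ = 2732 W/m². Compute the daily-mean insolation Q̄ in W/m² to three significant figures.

Q̄ ≈ 1.42e+03 W/m²

Solar declination: sin δ = sin ε · sin λ_s = sin 54.50° × sin 40.4° = 0.52764, so δ = +31.846°.
cos H₀ = −tan(+79.1°) tan(+31.846°) = -3.2256 ≤ −1 ⇒ polar day, H₀ = π.
Bracket: H₀ sin φ sin δ + cos φ cos δ sin H₀ = 3.1416×0.98196×0.52764 + 0.18910×0.84947×0.00000 = 1.627730 + 0.000000 = 1.627730.
Q̄ = (S₀/π) × [bracket] = (2732/π) × 1.627730 = 1416 W/m².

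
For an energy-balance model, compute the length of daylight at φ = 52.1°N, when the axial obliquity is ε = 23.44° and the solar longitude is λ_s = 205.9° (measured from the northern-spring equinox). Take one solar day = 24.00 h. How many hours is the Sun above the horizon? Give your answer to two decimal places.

Solar declination: sin δ = sin ε · sin λ_s = sin 23.44° × sin 205.9° = -0.17375, so δ = -10.006°.
cos H₀ = −tan φ · tan δ = −tan(+52.1°) × tan(-10.006°) = 0.2266, so H₀ = 1.3422 rad = 76.90°.
Daylight = 2H₀/(2π) × 24.00 h = (1.3422/π) × 24.00 = 10.25 h.

10.25 h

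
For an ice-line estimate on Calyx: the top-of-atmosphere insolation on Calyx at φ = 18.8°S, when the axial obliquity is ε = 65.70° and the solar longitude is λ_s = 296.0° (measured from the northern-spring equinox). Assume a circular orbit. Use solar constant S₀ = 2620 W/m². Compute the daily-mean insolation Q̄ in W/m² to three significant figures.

Q̄ ≈ 853 W/m²

Solar declination: sin δ = sin ε · sin λ_s = sin 65.70° × sin 296.0° = -0.81916, so δ = -55.001°.
cos H₀ = −tan(-18.8°) tan(-55.001°) = -0.4862, H₀ = 2.0785 rad.
Bracket: H₀ sin φ sin δ + cos φ cos δ sin H₀ = 2.0785×-0.32227×-0.81916 + 0.94665×0.57356×0.87385 = 0.548705 + 0.474466 = 1.023171.
Q̄ = (S₀/π) × [bracket] = (2620/π) × 1.023171 = 853.3 W/m².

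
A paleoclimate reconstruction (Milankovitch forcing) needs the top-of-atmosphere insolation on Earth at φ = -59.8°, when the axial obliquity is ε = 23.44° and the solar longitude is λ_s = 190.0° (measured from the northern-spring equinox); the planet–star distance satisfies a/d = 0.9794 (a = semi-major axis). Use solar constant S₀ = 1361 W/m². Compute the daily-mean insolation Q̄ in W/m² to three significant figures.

Q̄ ≈ 249 W/m²

Solar declination: sin δ = sin ε · sin λ_s = sin 23.44° × sin 190.0° = -0.06908, so δ = -3.961°.
cos H₀ = −tan(-59.8°) tan(-3.961°) = -0.1190, H₀ = 1.6900 rad.
Bracket: H₀ sin φ sin δ + cos φ cos δ sin H₀ = 1.6900×-0.86427×-0.06908 + 0.50302×0.99761×0.99290 = 0.100899 + 0.498255 = 0.599154.
Inverse-square distance factor (a/d)² = 0.9794² = 0.959224.
Q̄ = (S₀/π) × 0.959224 × [bracket] = (1361/π) × 0.959224 × 0.599154 = 249.0 W/m².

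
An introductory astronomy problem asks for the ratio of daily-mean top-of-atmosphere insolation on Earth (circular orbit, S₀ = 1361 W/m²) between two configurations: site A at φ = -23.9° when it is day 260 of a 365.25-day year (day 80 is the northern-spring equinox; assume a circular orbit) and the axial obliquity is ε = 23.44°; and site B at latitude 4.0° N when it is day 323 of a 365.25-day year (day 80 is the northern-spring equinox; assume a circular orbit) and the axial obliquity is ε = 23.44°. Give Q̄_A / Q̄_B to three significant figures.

— Configuration A (φ=-23.9°):
Solar longitude: λ_s = 360° × (260 − 80)/365.25 = 177.413°.
sin δ = sin 23.44° × sin 177.413° = 0.01796, so δ = +1.029°.
cos H₀ = −tan(-23.9°) tan(+1.029°) = 0.0080, H₀ = 1.5628 rad.
Bracket: H₀ sin φ sin δ + cos φ cos δ sin H₀ = 1.5628×-0.40514×0.01796 + 0.91425×0.99984×0.99997 = -0.011371 + 0.914076 = 0.902705.
Q̄ = (S₀/π) × [bracket] = (1361/π) × 0.902705 = 391.07 W/m².
— Configuration B (φ=+4.0°):
Solar longitude: λ_s = 360° × (323 − 80)/365.25 = 239.507°.
sin δ = sin 23.44° × sin 239.507° = -0.34277, so δ = -20.046°.
cos H₀ = −tan(+4.0°) tan(-20.046°) = 0.0255, H₀ = 1.5453 rad.
Bracket: H₀ sin φ sin δ + cos φ cos δ sin H₀ = 1.5453×0.06976×-0.34277 + 0.99756×0.93942×0.99967 = -0.036951 + 0.936819 = 0.899868.
Q̄ = (S₀/π) × [bracket] = (1361/π) × 0.899868 = 389.84 W/m².
Ratio Q̄_A / Q̄_B = 391.07 / 389.84 = 1.003.

Q̄_A / Q̄_B ≈ 1.00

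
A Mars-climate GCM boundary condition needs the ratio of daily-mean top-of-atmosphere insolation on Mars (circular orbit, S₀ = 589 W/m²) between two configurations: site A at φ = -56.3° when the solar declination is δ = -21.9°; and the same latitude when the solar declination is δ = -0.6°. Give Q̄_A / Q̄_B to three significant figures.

— Configuration A (φ=-56.3°):
cos H₀ = −tan(-56.3°) tan(-21.900°) = -0.6028, H₀ = 2.2178 rad.
Bracket: H₀ sin φ sin δ + cos φ cos δ sin H₀ = 2.2178×-0.83195×-0.37299 + 0.55484×0.92784×0.79792 = 0.688203 + 0.410771 = 1.098974.
Q̄ = (S₀/π) × [bracket] = (589/π) × 1.098974 = 206.04 W/m².
— Configuration B (φ=-56.3°):
cos H₀ = −tan(-56.3°) tan(-0.600°) = -0.0157, H₀ = 1.5865 rad.
Bracket: H₀ sin φ sin δ + cos φ cos δ sin H₀ = 1.5865×-0.83195×-0.01047 + 0.55484×0.99995×0.99988 = 0.013819 + 0.554746 = 0.568565.
Q̄ = (S₀/π) × [bracket] = (589/π) × 0.568565 = 106.60 W/m².
Ratio Q̄_A / Q̄_B = 206.04 / 106.60 = 1.933.

Q̄_A / Q̄_B ≈ 1.93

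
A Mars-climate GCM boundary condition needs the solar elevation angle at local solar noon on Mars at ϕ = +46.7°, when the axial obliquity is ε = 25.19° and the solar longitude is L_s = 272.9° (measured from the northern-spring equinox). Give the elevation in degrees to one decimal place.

Solar declination: sin δ = sin ε · sin L_s = sin 25.19° × sin 272.9° = -0.42508, so δ = -25.155°.
At local noon the hour angle is zero, so the zenith angle equals |ϕ − δ| = |+46.7° − (-25.155°)| = 71.855°.
Elevation = 90° − 71.855° = 18.1°.

18.1°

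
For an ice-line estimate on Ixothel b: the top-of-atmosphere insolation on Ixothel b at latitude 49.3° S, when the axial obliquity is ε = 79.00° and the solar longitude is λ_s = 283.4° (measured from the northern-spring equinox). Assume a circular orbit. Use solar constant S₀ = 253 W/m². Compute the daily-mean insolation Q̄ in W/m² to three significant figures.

Solar declination: sin δ = sin ε · sin λ_s = sin 79.00° × sin 283.4° = -0.95490, so δ = -72.727°.
cos H₀ = −tan(-49.3°) tan(-72.727°) = -3.7390 ≤ −1 ⇒ polar day, H₀ = π.
Bracket: H₀ sin φ sin δ + cos φ cos δ sin H₀ = 3.1416×-0.75813×-0.95490 + 0.65210×0.29692×0.00000 = 2.274325 + 0.000000 = 2.274325.
Q̄ = (S₀/π) × [bracket] = (253/π) × 2.274325 = 183.2 W/m².

Q̄ ≈ 183 W/m²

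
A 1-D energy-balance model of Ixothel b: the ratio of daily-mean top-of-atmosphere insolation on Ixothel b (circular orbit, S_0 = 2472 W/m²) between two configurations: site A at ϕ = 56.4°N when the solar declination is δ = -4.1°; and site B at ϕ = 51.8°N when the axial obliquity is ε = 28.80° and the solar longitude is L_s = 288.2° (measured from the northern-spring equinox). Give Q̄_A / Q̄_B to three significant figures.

Q̄_A / Q̄_B ≈ 4.30

— Configuration A (ϕ=+56.4°):
cos h₀ = −tan(+56.4°) tan(-4.100°) = 0.1079, h₀ = 1.4627 rad.
Bracket: h₀ sin ϕ sin δ + cos ϕ cos δ sin h₀ = 1.4627×0.83292×-0.07150 + 0.55339×0.99744×0.99416 = -0.087109 + 0.548750 = 0.461641.
Q̄ = (S_0/π) × [bracket] = (2472/π) × 0.461641 = 363.25 W/m².
— Configuration B (ϕ=+51.8°):
Solar declination: sin δ = sin ε · sin L_s = sin 28.80° × sin 288.2° = -0.45765, so δ = -27.236°.
cos h₀ = −tan(+51.8°) tan(-27.236°) = 0.6541, h₀ = 0.8578 rad.
Bracket: h₀ sin ϕ sin δ + cos ϕ cos δ sin h₀ = 0.8578×0.78586×-0.45765 + 0.61841×0.88913×0.75642 = -0.308507 + 0.415915 = 0.107408.
Q̄ = (S_0/π) × [bracket] = (2472/π) × 0.107408 = 84.515 W/m².
Ratio Q̄_A / Q̄_B = 363.25 / 84.515 = 4.298.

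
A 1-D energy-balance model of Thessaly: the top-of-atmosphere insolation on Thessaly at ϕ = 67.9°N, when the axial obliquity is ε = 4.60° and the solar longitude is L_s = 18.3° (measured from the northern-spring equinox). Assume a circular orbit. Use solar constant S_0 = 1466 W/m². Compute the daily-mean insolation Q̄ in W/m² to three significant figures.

Solar declination: sin δ = sin ε · sin L_s = sin 4.60° × sin 18.3° = 0.02518, so δ = +1.443°.
cos h₀ = −tan(+67.9°) tan(+1.443°) = -0.0620, h₀ = 1.6329 rad.
Bracket: h₀ sin ϕ sin δ + cos ϕ cos δ sin h₀ = 1.6329×0.92653×0.02518 + 0.37622×0.99968×0.99807 = 0.038096 + 0.375374 = 0.413470.
Q̄ = (S_0/π) × [bracket] = (1466/π) × 0.413470 = 192.9 W/m².

Q̄ ≈ 193 W/m²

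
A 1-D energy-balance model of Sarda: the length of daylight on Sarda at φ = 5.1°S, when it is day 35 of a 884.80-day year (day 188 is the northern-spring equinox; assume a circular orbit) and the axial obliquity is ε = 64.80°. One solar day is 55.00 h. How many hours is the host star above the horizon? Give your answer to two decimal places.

Solar longitude: λ_s = 360° × (35 − 188)/884.80 = -62.251°, i.e. -62.251° + 360° = 297.749°.
sin δ = sin 64.80° × sin 297.749° = -0.80077, so δ = -53.204°.
cos H₀ = −tan φ · tan δ = −tan(-5.1°) × tan(-53.204°) = -0.1193, so H₀ = 1.6904 rad = 96.85°.
Daylight = 2H₀/(2π) × 55.00 h = (1.6904/π) × 55.00 = 29.59 h.

29.59 h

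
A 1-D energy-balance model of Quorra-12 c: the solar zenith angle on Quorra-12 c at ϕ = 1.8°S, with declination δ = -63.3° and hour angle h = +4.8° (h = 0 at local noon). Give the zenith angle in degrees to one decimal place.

θ_z = 61.6°

cos θ_z = sin ϕ sin δ + cos ϕ cos δ cos h = 0.028061 + 0.447522 = 0.475583.
θ_z = arccos(0.475583) = 61.6°.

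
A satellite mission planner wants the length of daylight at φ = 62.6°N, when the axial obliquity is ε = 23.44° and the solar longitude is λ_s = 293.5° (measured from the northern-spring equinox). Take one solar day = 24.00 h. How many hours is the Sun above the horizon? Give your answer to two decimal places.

5.45 h

Solar declination: sin δ = sin ε · sin λ_s = sin 23.44° × sin 293.5° = -0.36480, so δ = -21.395°.
cos H₀ = −tan φ · tan δ = −tan(+62.6°) × tan(-21.395°) = 0.7559, so H₀ = 0.7138 rad = 40.90°.
Daylight = 2H₀/(2π) × 24.00 h = (0.7138/π) × 24.00 = 5.45 h.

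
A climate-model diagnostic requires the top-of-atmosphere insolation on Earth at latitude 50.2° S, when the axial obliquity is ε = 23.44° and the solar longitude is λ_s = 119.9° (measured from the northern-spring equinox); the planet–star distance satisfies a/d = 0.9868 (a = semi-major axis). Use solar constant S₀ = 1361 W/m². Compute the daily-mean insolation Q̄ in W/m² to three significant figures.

Q̄ ≈ 103 W/m²

Solar declination: sin δ = sin ε · sin λ_s = sin 23.44° × sin 119.9° = 0.34484, so δ = +20.172°.
cos H₀ = −tan(-50.2°) tan(+20.172°) = 0.4409, H₀ = 1.1142 rad.
Bracket: H₀ sin φ sin δ + cos φ cos δ sin H₀ = 1.1142×-0.76828×0.34484 + 0.64011×0.93866×0.89754 = -0.295189 + 0.539283 = 0.244094.
Inverse-square distance factor (a/d)² = 0.9868² = 0.973774.
Q̄ = (S₀/π) × 0.973774 × [bracket] = (1361/π) × 0.973774 × 0.244094 = 103.0 W/m².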